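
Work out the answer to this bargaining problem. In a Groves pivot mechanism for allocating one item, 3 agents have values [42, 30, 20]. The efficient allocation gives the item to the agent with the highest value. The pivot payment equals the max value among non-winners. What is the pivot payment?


Step 1: The efficient winner is agent 0 with value 42
Step 2: Other agents' values: [30, 20]
Step 3: Pivot payment = max(others) = 30
Step 4: The winner pays 30

30


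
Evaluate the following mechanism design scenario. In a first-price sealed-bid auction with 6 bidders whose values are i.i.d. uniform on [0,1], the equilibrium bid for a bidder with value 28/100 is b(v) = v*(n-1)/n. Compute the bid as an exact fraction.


Step 1: The symmetric BNE bidding function is b(v) = v * (n-1) / n
Step 2: Substitute v = 7/25 and n = 6
Step 3: b = 7/25 * 5/6
Step 4: b = 7/30

7/30


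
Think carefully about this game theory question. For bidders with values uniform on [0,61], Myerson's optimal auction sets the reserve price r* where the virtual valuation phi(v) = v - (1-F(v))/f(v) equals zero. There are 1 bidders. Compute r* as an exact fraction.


Step 1: For U[0,61], F(v) = v/61 and f(v) = 1/61
Step 2: phi(v) = v - (1 - v/61)/(1/61) = v - (61 - v) = 2v - 61
Step 3: Set phi(r*) = 0: 2r* - 61 = 0
Step 4: r* = 61/2 (the number of bidders n = 1 does not enter)

61/2


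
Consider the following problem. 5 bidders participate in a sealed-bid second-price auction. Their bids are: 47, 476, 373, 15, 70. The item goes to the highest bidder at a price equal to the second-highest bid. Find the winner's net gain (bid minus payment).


Step 1: Sort bids in descending order: 476, 373, 70, 47, 15
Step 2: The winning bid is the highest: 476
Step 3: The payment equals the second-highest bid: 373
Step 4: Surplus = winner's bid - payment = 476 - 373 = 103

103


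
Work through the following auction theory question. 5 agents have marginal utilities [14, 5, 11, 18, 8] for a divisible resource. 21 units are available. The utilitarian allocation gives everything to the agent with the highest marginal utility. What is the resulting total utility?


Step 1: The marginal utilities are [14, 5, 11, 18, 8]
Step 2: The highest marginal utility is 18
Step 3: All 21 units go to that agent
Step 4: Total utility = 18 * 21 = 378

378


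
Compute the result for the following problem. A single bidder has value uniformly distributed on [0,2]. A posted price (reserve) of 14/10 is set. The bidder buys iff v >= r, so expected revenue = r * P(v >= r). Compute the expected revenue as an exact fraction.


Step 1: Posted price r = 7/5, value support [0,2]
Step 2: P(v >= r) = (2 - 7/5)/2 = 3/10
Step 3: Expected revenue = r * P(v >= r) = 7/5 * 3/10
Step 4: Revenue = 21/50

21/50


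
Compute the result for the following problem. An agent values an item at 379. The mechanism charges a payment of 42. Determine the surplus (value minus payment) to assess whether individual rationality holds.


Step 1: Surplus = value - payment = 379 - 42 = 337
Step 2: IR is satisfied (surplus >= 0)

337


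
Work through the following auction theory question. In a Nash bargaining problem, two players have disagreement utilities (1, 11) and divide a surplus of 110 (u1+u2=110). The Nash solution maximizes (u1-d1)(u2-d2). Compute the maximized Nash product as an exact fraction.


Step 1: The Nash solution splits surplus symmetrically above the disagreement point
Step 2: u1 = (total + d1 - d2)/2 = (110 + 1 - 11)/2 = 50
Step 3: u2 = (total - d1 + d2)/2 = (110 - 1 + 11)/2 = 60
Step 4: Nash product = (50 - 1) * (60 - 11)
Step 5: = 49 * 49 = 2401

2401


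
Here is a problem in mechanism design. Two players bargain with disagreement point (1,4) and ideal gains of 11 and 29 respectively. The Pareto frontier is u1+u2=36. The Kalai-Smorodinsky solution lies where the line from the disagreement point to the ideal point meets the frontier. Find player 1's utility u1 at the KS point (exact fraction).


Step 1: At the KS point, (u1-d1)/r1 = (u2-d2)/r2 = t and u1+u2 = 36
Step 2: u1 = d1 + r1*t and u2 = d2 + r2*t, so (d1 + r1*t) + (d2 + r2*t) = 36
Step 3: t = (36 - 1 - 4)/(11 + 29) = 31/40
Step 4: u1 = d1 + r1*t = 1 + 11 * 31/40 = 381/40
Step 5: (Check: u2 = d2 + r2*t = 1059/40; u1+u2 = 381/40 + 1059/40 = 36, on the frontier.)

381/40


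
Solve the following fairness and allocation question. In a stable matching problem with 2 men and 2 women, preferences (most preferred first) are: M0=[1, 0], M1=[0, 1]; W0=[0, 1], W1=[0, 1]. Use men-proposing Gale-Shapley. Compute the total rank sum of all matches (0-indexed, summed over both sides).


Step 1: Run Gale-Shapley (men propose, women hold best offer):
  M0 proposes to W1; she accepts
  M1 proposes to W0; she accepts
Step 2: Final matching: W0-M1, W1-M0
Step 3: 0-indexed ranks (man's rank of his match, then woman's): 0 + 1 + 0 + 0
Step 4: Total rank sum = 1

1


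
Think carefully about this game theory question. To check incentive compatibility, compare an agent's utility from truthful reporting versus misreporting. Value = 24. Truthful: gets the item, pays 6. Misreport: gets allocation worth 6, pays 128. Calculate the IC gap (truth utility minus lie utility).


Step 1: U(truth) = value - payment = 24 - 6 = 18
Step 2: U(lie) = allocation - payment = 6 - 128 = -122
Step 3: IC gap = 18 - (-122) = 140

140


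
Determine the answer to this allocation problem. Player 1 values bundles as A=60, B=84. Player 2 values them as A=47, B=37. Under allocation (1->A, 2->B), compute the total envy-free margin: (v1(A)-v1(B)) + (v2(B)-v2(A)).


Step 1: Player 1's margin = v1(A) - v1(B) = 60 - 84 = -24
Step 2: Player 2's margin = v2(B) - v2(A) = 37 - 47 = -10
Step 3: Total margin = -24 + -10 = -34

-34


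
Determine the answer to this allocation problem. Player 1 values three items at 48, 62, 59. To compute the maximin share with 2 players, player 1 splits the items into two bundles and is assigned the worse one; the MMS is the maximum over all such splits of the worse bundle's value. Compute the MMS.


Step 1: Item values = 48, 62, 59
Step 2: Enumerate all 2-bundle partitions and take the smaller bundle:
  Partition 1: {48} vs {62,59} -> bundles 48, 121; min = 48
  Partition 2: {62} vs {48,59} -> bundles 62, 107; min = 62
  Partition 3: {59} vs {48,62} -> bundles 59, 110; min = 59
Step 3: MMS = max(48, 62, 59) = 62

62


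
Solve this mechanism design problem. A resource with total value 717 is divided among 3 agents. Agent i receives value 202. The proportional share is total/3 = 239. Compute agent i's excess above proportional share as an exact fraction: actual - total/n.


Step 1: Proportional share = 717/3 = 239
Step 2: Agent's actual allocation = 202
Step 3: Excess = 202 - 239 = -37

-37


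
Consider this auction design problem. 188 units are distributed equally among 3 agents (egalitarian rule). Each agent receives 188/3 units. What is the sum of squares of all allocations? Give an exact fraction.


Step 1: Each agent's share = 188/3
Step 2: Square of each share = (188/3)^2 = 35344/9
Step 3: Sum of squares = 3 * 35344/9 = 35344/3

35344/3


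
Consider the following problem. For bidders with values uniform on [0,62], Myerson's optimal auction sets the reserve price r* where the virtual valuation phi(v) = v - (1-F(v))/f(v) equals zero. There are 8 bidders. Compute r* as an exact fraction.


Step 1: For U[0,62], F(v) = v/62 and f(v) = 1/62
Step 2: phi(v) = v - (1 - v/62)/(1/62) = v - (62 - v) = 2v - 62
Step 3: Set phi(r*) = 0: 2r* - 62 = 0
Step 4: r* = 62/2 = 31 (the number of bidders n = 8 does not enter)

31


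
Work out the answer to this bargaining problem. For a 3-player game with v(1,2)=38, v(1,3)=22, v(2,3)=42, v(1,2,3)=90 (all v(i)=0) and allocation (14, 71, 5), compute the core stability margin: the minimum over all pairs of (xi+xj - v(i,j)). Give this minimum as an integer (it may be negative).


Step 1: Slack for coalition (1,2): x1+x2 - v12 = 85 - 38 = 47
Step 2: Slack for coalition (1,3): x1+x3 - v13 = 19 - 22 = -3
Step 3: Slack for coalition (2,3): x2+x3 - v23 = 76 - 42 = 34
Step 4: Minimum slack = min(47, -3, 34) = -3, attained by (1,3); coalition (1,3) can block (slack < 0), so the allocation is not in the core

-3


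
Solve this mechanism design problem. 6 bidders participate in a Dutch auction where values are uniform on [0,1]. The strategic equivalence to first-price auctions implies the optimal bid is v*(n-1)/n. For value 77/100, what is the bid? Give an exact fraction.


Step 1: Dutch auctions are strategically equivalent to first-price auctions
Step 2: The equilibrium bid is b(v) = v*(n-1)/n
Step 3: b = 77/100 * 5/6
Step 4: b = 77/120

77/120


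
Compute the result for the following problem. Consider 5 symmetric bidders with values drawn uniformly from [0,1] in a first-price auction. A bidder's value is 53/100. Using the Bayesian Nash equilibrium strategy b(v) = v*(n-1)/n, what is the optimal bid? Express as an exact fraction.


Step 1: The symmetric BNE bidding function is b(v) = v * (n-1) / n
Step 2: Substitute v = 53/100 and n = 5
Step 3: b = 53/100 * 4/5
Step 4: b = 53/125

53/125


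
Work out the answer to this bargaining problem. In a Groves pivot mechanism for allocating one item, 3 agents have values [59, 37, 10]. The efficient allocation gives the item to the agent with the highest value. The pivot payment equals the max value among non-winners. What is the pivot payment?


Step 1: The efficient winner is agent 0 with value 59
Step 2: Other agents' values: [37, 10]
Step 3: Pivot payment = max(others) = 37
Step 4: The winner pays 37

37


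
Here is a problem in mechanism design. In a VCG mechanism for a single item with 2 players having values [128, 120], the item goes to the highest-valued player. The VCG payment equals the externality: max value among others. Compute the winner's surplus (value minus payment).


Step 1: The winner is the agent with the highest value: agent 0 with value 128
Step 2: Values of other agents: [120]
Step 3: VCG payment = max of others' values = 120
Step 4: Surplus = 128 - 120 = 8

8


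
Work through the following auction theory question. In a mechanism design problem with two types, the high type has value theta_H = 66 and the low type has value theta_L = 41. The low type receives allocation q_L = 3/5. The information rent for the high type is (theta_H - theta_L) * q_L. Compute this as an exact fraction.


Step 1: theta_H - theta_L = 66 - 41 = 25
Step 2: Information rent = (theta_H - theta_L) * q_L
Step 3: = 25 * 3/5
Step 4: = 15

15


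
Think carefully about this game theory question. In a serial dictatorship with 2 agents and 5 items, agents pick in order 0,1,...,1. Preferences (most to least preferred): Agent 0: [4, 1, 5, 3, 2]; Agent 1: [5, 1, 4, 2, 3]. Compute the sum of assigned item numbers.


Step 1: Agent 0 picks item 4
Step 2: Agent 1 picks item 5
Step 3: Sum = 4 + 5 = 9

9


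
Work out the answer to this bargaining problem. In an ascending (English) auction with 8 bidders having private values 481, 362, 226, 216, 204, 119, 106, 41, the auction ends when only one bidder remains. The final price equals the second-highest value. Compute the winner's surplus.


Step 1: Identify the highest value: 481
Step 2: Identify the second-highest value: 362
Step 3: The final price = second-highest value = 362
Step 4: Surplus = 481 - 362 = 119

119


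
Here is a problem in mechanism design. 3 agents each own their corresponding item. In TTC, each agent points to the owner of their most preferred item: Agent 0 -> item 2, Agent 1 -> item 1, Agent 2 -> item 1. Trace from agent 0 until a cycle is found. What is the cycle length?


Step 1: Trace the pointer graph from agent 0: 0 -> 2 -> 1 -> 1
Step 2: A cycle is detected when we revisit agent 1
Step 3: The cycle is: 1 -> 1
Step 4: Cycle length = 1

1


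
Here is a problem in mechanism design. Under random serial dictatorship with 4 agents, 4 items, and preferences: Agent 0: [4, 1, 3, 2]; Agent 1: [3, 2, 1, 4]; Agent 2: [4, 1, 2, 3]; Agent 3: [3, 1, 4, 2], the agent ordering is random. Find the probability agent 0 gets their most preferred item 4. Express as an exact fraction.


Step 1: Agent 0 wants item 4
Step 2: There are 24 possible orderings of agents
Step 3: In 12 orderings, agent 0 gets item 4
Step 4: Probability = 12/24 = 1/2

1/2


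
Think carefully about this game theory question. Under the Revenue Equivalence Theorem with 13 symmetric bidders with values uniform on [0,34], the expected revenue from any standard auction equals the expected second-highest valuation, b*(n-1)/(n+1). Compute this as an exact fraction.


Step 1: By Revenue Equivalence, expected revenue = b*(n-1)/(n+1)
Step 2: Substituting n = 13, b = 34
Step 3: Revenue = 34*(13-1)/(13+1) = 34*12/14
Step 4: Revenue = 408/14 = 204/7

204/7


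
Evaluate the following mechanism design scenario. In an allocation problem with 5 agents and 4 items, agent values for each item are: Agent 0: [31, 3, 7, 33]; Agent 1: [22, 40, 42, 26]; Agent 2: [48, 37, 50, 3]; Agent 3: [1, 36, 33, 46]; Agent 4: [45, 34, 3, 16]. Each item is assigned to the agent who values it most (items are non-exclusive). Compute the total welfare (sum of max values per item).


Step 1: For each item, find the maximum value among all agents.
Step 2: Item 0 -> Agent 2 (value 48)
Step 3: Item 1 -> Agent 1 (value 40)
Step 4: Item 2 -> Agent 2 (value 50)
Step 5: Item 3 -> Agent 3 (value 46)
Step 6: Total welfare = 48 + 40 + 50 + 46 = 184

184


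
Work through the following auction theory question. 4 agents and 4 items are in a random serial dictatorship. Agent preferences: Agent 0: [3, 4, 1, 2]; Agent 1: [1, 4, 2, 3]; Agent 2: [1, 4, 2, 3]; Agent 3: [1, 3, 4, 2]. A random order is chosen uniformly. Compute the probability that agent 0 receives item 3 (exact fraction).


Step 1: Agent 0 wants item 3
Step 2: There are 24 possible orderings of agents
Step 3: In 18 orderings, agent 0 gets item 3
Step 4: Probability = 18/24 = 3/4

3/4


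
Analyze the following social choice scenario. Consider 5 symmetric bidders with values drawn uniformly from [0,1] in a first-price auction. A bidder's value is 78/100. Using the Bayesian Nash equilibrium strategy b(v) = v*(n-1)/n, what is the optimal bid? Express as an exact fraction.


Step 1: The symmetric BNE bidding function is b(v) = v * (n-1) / n
Step 2: Substitute v = 39/50 and n = 5
Step 3: b = 39/50 * 4/5
Step 4: b = 78/125

78/125


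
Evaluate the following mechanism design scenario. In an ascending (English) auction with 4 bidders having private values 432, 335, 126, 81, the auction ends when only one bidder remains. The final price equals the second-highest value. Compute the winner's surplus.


Step 1: Identify the highest value: 432
Step 2: Identify the second-highest value: 335
Step 3: The final price = second-highest value = 335
Step 4: Surplus = 432 - 335 = 97

97


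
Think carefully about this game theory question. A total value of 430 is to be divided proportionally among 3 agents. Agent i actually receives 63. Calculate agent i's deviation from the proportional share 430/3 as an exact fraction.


Step 1: Proportional share = 430/3
Step 2: Agent's actual allocation = 63
Step 3: Excess = 63 - 430/3 = -241/3

-241/3


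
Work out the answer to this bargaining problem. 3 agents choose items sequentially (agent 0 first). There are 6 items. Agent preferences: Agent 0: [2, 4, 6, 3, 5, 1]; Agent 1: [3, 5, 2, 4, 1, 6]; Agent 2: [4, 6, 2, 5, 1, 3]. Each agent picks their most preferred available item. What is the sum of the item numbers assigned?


Step 1: Agent 0 picks item 2
Step 2: Agent 1 picks item 3
Step 3: Agent 2 picks item 4
Step 4: Sum = 2 + 3 + 4 = 9

9


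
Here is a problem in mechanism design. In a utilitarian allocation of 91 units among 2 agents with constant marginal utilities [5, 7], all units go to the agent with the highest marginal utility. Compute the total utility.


Step 1: The marginal utilities are [5, 7]
Step 2: The highest marginal utility is 7
Step 3: All 91 units go to that agent
Step 4: Total utility = 7 * 91 = 637

637


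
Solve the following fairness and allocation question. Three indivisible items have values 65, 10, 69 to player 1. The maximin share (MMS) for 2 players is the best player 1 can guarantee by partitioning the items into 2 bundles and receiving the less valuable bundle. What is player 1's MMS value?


Step 1: Item values = 65, 10, 69
Step 2: Enumerate all 2-bundle partitions and take the smaller bundle:
  Partition 1: {65} vs {10,69} -> bundles 65, 79; min = 65
  Partition 2: {10} vs {65,69} -> bundles 10, 134; min = 10
  Partition 3: {69} vs {65,10} -> bundles 69, 75; min = 69
Step 3: MMS = max(65, 10, 69) = 69

69


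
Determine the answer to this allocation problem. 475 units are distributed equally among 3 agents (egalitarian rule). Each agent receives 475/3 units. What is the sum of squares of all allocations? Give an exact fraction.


Step 1: Each agent's share = 475/3
Step 2: Square of each share = (475/3)^2 = 225625/9
Step 3: Sum of squares = 3 * 225625/9 = 225625/3

225625/3


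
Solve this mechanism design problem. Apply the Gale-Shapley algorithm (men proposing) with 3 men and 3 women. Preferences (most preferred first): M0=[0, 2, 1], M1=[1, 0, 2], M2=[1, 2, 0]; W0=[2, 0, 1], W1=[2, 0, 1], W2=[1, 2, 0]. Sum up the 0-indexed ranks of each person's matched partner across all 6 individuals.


Step 1: Run Gale-Shapley (men propose, women hold best offer):
  M0 proposes to W0; she accepts
  M1 proposes to W1; she accepts
  M2 proposes to W1; she switches from M1
  M1 proposes to W0; rejected
  M1 proposes to W2; she accepts
Step 2: Final matching: W0-M0, W1-M2, W2-M1
Step 3: 0-indexed ranks (man's rank of his match, then woman's): 0 + 1 + 0 + 0 + 2 + 0
Step 4: Total rank sum = 3

3


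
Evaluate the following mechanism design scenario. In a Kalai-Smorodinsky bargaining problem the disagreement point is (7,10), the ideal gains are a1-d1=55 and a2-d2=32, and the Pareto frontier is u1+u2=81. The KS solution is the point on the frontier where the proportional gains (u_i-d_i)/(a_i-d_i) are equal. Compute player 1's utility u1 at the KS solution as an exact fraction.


Step 1: At the KS point, (u1-d1)/r1 = (u2-d2)/r2 = t and u1+u2 = 81
Step 2: u1 = d1 + r1*t and u2 = d2 + r2*t, so (d1 + r1*t) + (d2 + r2*t) = 81
Step 3: t = (81 - 7 - 10)/(55 + 32) = 64/87
Step 4: u1 = d1 + r1*t = 7 + 55 * 64/87 = 4129/87
Step 5: (Check: u2 = d2 + r2*t = 2918/87; u1+u2 = 4129/87 + 2918/87 = 81, on the frontier.)

4129/87


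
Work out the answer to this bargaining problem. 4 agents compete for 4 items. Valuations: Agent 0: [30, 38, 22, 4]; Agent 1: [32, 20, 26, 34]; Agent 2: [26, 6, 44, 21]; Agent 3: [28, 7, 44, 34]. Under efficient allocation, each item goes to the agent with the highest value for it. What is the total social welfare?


Step 1: For each item, find the maximum value among all agents.
Step 2: Item 0 -> Agent 1 (value 32)
Step 3: Item 1 -> Agent 0 (value 38)
Step 4: Item 2 -> Agent 2 (value 44)
Step 5: Item 3 -> Agent 1 (value 34)
Step 6: Total welfare = 32 + 38 + 44 + 34 = 148

148


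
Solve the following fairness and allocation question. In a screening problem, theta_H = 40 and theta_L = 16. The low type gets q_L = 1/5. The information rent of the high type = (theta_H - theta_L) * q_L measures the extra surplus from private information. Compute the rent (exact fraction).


Step 1: theta_H - theta_L = 40 - 16 = 24
Step 2: Information rent = (theta_H - theta_L) * q_L
Step 3: = 24 * 1/5
Step 4: = 24/5

24/5


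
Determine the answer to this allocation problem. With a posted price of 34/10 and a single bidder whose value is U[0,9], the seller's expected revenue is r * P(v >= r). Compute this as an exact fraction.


Step 1: Posted price r = 17/5, value support [0,9]
Step 2: P(v >= r) = (9 - 17/5)/9 = 28/45
Step 3: Expected revenue = r * P(v >= r) = 17/5 * 28/45
Step 4: Revenue = 476/225

476/225


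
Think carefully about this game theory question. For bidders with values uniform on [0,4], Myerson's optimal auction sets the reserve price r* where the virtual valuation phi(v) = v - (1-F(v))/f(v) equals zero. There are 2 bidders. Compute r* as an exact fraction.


Step 1: For U[0,4], F(v) = v/4 and f(v) = 1/4
Step 2: phi(v) = v - (1 - v/4)/(1/4) = v - (4 - v) = 2v - 4
Step 3: Set phi(r*) = 0: 2r* - 4 = 0
Step 4: r* = 4/2 = 2 (the number of bidders n = 2 does not enter)

2


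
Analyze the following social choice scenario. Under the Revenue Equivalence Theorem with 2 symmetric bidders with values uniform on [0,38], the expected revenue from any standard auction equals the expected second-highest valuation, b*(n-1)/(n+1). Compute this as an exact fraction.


Step 1: By Revenue Equivalence, expected revenue = b*(n-1)/(n+1)
Step 2: Substituting n = 2, b = 38
Step 3: Revenue = 38*(2-1)/(2+1) = 38*1/3
Step 4: Revenue = 38/3

38/3


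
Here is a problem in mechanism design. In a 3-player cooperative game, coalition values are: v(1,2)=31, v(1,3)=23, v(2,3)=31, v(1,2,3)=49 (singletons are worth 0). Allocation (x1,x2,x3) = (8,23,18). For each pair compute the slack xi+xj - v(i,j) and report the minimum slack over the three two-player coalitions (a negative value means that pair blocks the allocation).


Step 1: Slack for coalition (1,2): x1+x2 - v12 = 31 - 31 = 0
Step 2: Slack for coalition (1,3): x1+x3 - v13 = 26 - 23 = 3
Step 3: Slack for coalition (2,3): x2+x3 - v23 = 41 - 31 = 10
Step 4: Minimum slack = min(0, 3, 10) = 0, attained by (1,2); no pair can gain by deviating, so the allocation is in the core

0


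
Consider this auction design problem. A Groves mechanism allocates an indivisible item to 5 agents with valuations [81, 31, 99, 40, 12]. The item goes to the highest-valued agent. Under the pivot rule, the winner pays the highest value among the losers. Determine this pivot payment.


Step 1: The efficient winner is agent 2 with value 99
Step 2: Other agents' values: [81, 31, 40, 12]
Step 3: Pivot payment = max(others) = 81
Step 4: The winner pays 81

81


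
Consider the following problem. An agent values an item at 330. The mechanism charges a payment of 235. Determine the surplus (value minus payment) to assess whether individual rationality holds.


Step 1: Surplus = value - payment = 330 - 235 = 95
Step 2: IR is satisfied (surplus >= 0)

95


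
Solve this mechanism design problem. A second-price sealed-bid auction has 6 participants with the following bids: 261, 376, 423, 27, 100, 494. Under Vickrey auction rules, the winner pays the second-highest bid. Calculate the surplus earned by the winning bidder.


Step 1: Sort bids in descending order: 494, 423, 376, 261, 100, 27
Step 2: The winning bid is the highest: 494
Step 3: The payment equals the second-highest bid: 423
Step 4: Surplus = winner's bid - payment = 494 - 423 = 71

71


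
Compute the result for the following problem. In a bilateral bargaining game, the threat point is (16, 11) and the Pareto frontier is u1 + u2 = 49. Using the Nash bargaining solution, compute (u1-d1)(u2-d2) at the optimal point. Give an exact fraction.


Step 1: The Nash solution splits surplus symmetrically above the disagreement point
Step 2: u1 = (total + d1 - d2)/2 = (49 + 16 - 11)/2 = 27
Step 3: u2 = (total - d1 + d2)/2 = (49 - 16 + 11)/2 = 22
Step 4: Nash product = (27 - 16) * (22 - 11)
Step 5: = 11 * 11 = 121

121


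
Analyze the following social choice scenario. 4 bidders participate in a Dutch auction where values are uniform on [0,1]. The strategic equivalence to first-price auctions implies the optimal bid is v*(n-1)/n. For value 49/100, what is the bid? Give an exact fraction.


Step 1: Dutch auctions are strategically equivalent to first-price auctions
Step 2: The equilibrium bid is b(v) = v*(n-1)/n
Step 3: b = 49/100 * 3/4
Step 4: b = 147/400

147/400


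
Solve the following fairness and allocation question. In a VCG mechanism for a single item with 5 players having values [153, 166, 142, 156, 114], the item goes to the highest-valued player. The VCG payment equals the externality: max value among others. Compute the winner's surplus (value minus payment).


Step 1: The winner is the agent with the highest value: agent 1 with value 166
Step 2: Values of other agents: [153, 142, 156, 114]
Step 3: VCG payment = max of others' values = 156
Step 4: Surplus = 166 - 156 = 10

10


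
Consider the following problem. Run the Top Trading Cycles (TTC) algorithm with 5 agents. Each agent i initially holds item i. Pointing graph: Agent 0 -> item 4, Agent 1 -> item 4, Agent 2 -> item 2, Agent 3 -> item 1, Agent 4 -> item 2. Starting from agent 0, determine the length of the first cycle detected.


Step 1: Trace the pointer graph from agent 0: 0 -> 4 -> 2 -> 2
Step 2: A cycle is detected when we revisit agent 2
Step 3: The cycle is: 2 -> 2
Step 4: Cycle length = 1

1


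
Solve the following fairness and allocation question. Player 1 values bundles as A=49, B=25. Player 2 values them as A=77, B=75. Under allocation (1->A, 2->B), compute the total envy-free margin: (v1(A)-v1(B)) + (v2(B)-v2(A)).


Step 1: Player 1's margin = v1(A) - v1(B) = 49 - 25 = 24
Step 2: Player 2's margin = v2(B) - v2(A) = 75 - 77 = -2
Step 3: Total margin = 24 + -2 = 22

22


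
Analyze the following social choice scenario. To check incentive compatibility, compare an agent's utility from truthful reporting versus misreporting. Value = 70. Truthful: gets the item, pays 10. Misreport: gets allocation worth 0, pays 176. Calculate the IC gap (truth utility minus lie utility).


Step 1: U(truth) = value - payment = 70 - 10 = 60
Step 2: U(lie) = allocation - payment = 0 - 176 = -176
Step 3: IC gap = 60 - (-176) = 236

236


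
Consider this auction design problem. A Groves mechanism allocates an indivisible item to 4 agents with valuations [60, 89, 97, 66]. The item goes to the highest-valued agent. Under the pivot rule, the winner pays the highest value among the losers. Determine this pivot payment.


Step 1: The efficient winner is agent 2 with value 97
Step 2: Other agents' values: [60, 89, 66]
Step 3: Pivot payment = max(others) = 89
Step 4: The winner pays 89

89


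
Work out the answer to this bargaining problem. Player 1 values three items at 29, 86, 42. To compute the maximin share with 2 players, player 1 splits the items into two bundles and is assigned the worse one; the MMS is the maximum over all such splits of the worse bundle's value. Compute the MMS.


Step 1: Item values = 29, 86, 42
Step 2: Enumerate all 2-bundle partitions and take the smaller bundle:
  Partition 1: {29} vs {86,42} -> bundles 29, 128; min = 29
  Partition 2: {86} vs {29,42} -> bundles 86, 71; min = 71
  Partition 3: {42} vs {29,86} -> bundles 42, 115; min = 42
Step 3: MMS = max(29, 71, 42) = 71

71


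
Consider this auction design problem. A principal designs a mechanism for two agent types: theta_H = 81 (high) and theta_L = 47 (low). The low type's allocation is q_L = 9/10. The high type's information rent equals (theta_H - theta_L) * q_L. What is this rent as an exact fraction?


Step 1: theta_H - theta_L = 81 - 47 = 34
Step 2: Information rent = (theta_H - theta_L) * q_L
Step 3: = 34 * 9/10
Step 4: = 153/5

153/5


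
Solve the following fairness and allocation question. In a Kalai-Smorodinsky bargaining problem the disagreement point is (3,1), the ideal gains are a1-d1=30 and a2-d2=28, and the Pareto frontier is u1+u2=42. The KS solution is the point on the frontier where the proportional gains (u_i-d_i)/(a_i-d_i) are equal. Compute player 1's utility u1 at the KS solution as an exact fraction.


Step 1: At the KS point, (u1-d1)/r1 = (u2-d2)/r2 = t and u1+u2 = 42
Step 2: u1 = d1 + r1*t and u2 = d2 + r2*t, so (d1 + r1*t) + (d2 + r2*t) = 42
Step 3: t = (42 - 3 - 1)/(30 + 28) = 38/58 = 19/29
Step 4: u1 = d1 + r1*t = 3 + 30 * 19/29 = 657/29
Step 5: (Check: u2 = d2 + r2*t = 561/29; u1+u2 = 657/29 + 561/29 = 42, on the frontier.)

657/29


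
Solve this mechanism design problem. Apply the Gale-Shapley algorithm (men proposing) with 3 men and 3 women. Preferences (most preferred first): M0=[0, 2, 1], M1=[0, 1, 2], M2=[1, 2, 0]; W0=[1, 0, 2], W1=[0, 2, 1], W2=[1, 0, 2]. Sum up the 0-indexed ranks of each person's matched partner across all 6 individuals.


Step 1: Run Gale-Shapley (men propose, women hold best offer):
  M0 proposes to W0; she accepts
  M1 proposes to W0; she switches from M0
  M2 proposes to W1; she accepts
  M0 proposes to W2; she accepts
Step 2: Final matching: W0-M1, W1-M2, W2-M0
Step 3: 0-indexed ranks (man's rank of his match, then woman's): 0 + 0 + 0 + 1 + 1 + 1
Step 4: Total rank sum = 3

3


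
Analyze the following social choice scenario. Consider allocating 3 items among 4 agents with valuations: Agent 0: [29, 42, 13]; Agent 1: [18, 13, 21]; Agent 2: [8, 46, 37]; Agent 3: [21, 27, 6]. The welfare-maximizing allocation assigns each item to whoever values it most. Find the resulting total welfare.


Step 1: For each item, find the maximum value among all agents.
Step 2: Item 0 -> Agent 0 (value 29)
Step 3: Item 1 -> Agent 2 (value 46)
Step 4: Item 2 -> Agent 2 (value 37)
Step 5: Total welfare = 29 + 46 + 37 = 112

112


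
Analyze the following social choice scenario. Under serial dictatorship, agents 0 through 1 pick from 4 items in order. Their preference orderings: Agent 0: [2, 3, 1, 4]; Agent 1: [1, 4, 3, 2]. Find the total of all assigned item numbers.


Step 1: Agent 0 picks item 2
Step 2: Agent 1 picks item 1
Step 3: Sum = 2 + 1 = 3

3


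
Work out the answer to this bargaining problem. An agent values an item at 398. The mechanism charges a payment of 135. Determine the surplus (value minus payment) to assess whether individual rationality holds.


Step 1: Surplus = value - payment = 398 - 135 = 263
Step 2: IR is satisfied (surplus >= 0)

263


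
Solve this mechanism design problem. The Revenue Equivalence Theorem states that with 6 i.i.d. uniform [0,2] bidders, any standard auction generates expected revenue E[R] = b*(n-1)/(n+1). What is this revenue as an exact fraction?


Step 1: By Revenue Equivalence, expected revenue = b*(n-1)/(n+1)
Step 2: Substituting n = 6, b = 2
Step 3: Revenue = 2*(6-1)/(6+1) = 2*5/7
Step 4: Revenue = 10/7

10/7


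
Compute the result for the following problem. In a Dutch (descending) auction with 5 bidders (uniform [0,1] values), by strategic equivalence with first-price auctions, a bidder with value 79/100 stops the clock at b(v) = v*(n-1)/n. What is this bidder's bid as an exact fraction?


Step 1: Dutch auctions are strategically equivalent to first-price auctions
Step 2: The equilibrium bid is b(v) = v*(n-1)/n
Step 3: b = 79/100 * 4/5
Step 4: b = 79/125

79/125


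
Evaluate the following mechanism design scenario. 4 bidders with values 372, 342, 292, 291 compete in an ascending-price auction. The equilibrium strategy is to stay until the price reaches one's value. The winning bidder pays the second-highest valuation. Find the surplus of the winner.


Step 1: Identify the highest value: 372
Step 2: Identify the second-highest value: 342
Step 3: The final price = second-highest value = 342
Step 4: Surplus = 372 - 342 = 30

30


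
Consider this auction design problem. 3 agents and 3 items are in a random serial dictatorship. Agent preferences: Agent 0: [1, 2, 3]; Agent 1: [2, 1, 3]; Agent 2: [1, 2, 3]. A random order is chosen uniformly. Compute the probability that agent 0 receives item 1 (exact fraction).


Step 1: Agent 0 wants item 1
Step 2: There are 6 possible orderings of agents
Step 3: In 3 orderings, agent 0 gets item 1
Step 4: Probability = 3/6 = 1/2

1/2


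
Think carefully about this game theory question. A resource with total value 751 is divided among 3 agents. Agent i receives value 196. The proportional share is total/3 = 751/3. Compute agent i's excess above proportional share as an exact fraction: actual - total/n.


Step 1: Proportional share = 751/3
Step 2: Agent's actual allocation = 196
Step 3: Excess = 196 - 751/3 = -163/3

-163/3


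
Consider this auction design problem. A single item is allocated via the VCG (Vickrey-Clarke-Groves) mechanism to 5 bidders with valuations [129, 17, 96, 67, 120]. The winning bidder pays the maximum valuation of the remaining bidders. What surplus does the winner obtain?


Step 1: The winner is the agent with the highest value: agent 0 with value 129
Step 2: Values of other agents: [17, 96, 67, 120]
Step 3: VCG payment = max of others' values = 120
Step 4: Surplus = 129 - 120 = 9

9


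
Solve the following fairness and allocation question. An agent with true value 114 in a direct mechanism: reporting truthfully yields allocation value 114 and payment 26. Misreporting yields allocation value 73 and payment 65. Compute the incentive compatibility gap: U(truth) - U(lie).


Step 1: U(truth) = value - payment = 114 - 26 = 88
Step 2: U(lie) = allocation - payment = 73 - 65 = 8
Step 3: IC gap = 88 - 8 = 80

80


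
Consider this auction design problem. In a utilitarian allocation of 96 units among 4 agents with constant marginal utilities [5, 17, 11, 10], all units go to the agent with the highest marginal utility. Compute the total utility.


Step 1: The marginal utilities are [5, 17, 11, 10]
Step 2: The highest marginal utility is 17
Step 3: All 96 units go to that agent
Step 4: Total utility = 17 * 96 = 1632

1632


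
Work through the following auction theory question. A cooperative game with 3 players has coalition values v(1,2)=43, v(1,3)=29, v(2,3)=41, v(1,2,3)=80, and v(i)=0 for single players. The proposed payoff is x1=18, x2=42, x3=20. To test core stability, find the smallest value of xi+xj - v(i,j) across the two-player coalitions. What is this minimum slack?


Step 1: Slack for coalition (1,2): x1+x2 - v12 = 60 - 43 = 17
Step 2: Slack for coalition (1,3): x1+x3 - v13 = 38 - 29 = 9
Step 3: Slack for coalition (2,3): x2+x3 - v23 = 62 - 41 = 21
Step 4: Minimum slack = min(17, 9, 21) = 9, attained by (1,3); no pair can gain by deviating, so the allocation is in the core

9


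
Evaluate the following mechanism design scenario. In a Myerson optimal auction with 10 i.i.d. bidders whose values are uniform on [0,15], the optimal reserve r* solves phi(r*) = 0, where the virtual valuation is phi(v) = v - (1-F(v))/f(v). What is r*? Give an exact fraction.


Step 1: For U[0,15], F(v) = v/15 and f(v) = 1/15
Step 2: phi(v) = v - (1 - v/15)/(1/15) = v - (15 - v) = 2v - 15
Step 3: Set phi(r*) = 0: 2r* - 15 = 0
Step 4: r* = 15/2 (the number of bidders n = 10 does not enter)

15/2


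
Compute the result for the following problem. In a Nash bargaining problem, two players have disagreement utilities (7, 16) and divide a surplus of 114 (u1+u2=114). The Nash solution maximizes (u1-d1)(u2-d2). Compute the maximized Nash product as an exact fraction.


Step 1: The Nash solution splits surplus symmetrically above the disagreement point
Step 2: u1 = (total + d1 - d2)/2 = (114 + 7 - 16)/2 = 105/2
Step 3: u2 = (total - d1 + d2)/2 = (114 - 7 + 16)/2 = 123/2
Step 4: Nash product = (105/2 - 7) * (123/2 - 16)
Step 5: = 91/2 * 91/2 = 8281/4

8281/4


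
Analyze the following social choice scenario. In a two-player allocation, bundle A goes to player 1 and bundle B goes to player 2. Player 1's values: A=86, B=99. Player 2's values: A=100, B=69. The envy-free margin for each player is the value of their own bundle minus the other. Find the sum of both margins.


Step 1: Player 1's margin = v1(A) - v1(B) = 86 - 99 = -13
Step 2: Player 2's margin = v2(B) - v2(A) = 69 - 100 = -31
Step 3: Total margin = -13 + -31 = -44

-44


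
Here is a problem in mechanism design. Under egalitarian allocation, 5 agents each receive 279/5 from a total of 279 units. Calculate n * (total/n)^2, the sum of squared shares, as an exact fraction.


Step 1: Each agent's share = 279/5
Step 2: Square of each share = (279/5)^2 = 77841/25
Step 3: Sum of squares = 5 * 77841/25 = 77841/5

77841/5


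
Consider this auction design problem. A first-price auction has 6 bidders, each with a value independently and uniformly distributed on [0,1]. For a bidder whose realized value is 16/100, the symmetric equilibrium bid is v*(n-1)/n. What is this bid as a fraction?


Step 1: The symmetric BNE bidding function is b(v) = v * (n-1) / n
Step 2: Substitute v = 4/25 and n = 6
Step 3: b = 4/25 * 5/6
Step 4: b = 2/15

2/15


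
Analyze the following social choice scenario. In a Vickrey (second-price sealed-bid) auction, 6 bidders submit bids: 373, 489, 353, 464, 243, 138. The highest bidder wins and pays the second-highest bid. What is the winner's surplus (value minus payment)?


Step 1: Sort bids in descending order: 489, 464, 373, 353, 243, 138
Step 2: The winning bid is the highest: 489
Step 3: The payment equals the second-highest bid: 464
Step 4: Surplus = winner's bid - payment = 489 - 464 = 25

25


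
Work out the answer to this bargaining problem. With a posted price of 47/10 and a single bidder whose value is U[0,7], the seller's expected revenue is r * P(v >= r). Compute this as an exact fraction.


Step 1: Posted price r = 47/10, value support [0,7]
Step 2: P(v >= r) = (7 - 47/10)/7 = 23/70
Step 3: Expected revenue = r * P(v >= r) = 47/10 * 23/70
Step 4: Revenue = 1081/700

1081/700


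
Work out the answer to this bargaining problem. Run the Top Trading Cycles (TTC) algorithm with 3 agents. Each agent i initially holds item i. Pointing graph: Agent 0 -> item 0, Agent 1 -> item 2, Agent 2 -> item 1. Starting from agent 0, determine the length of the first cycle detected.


Step 1: Trace the pointer graph from agent 0: 0 -> 0
Step 2: A cycle is detected when we revisit agent 0
Step 3: The cycle is: 0 -> 0
Step 4: Cycle length = 1

1


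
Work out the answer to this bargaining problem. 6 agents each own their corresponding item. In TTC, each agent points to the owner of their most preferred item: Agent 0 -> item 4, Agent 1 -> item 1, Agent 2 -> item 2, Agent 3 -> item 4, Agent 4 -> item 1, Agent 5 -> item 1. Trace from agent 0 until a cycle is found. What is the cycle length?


Step 1: Trace the pointer graph from agent 0: 0 -> 4 -> 1 -> 1
Step 2: A cycle is detected when we revisit agent 1
Step 3: The cycle is: 1 -> 1
Step 4: Cycle length = 1

1


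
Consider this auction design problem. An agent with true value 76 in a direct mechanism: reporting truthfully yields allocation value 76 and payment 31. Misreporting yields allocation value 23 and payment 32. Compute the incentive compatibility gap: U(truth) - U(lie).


Step 1: U(truth) = value - payment = 76 - 31 = 45
Step 2: U(lie) = allocation - payment = 23 - 32 = -9
Step 3: IC gap = 45 - (-9) = 54

54


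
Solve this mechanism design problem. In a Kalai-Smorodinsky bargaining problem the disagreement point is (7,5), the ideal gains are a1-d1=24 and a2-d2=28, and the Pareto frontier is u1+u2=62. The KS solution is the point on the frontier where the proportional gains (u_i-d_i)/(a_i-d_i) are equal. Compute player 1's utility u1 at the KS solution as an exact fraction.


Step 1: At the KS point, (u1-d1)/r1 = (u2-d2)/r2 = t and u1+u2 = 62
Step 2: u1 = d1 + r1*t and u2 = d2 + r2*t, so (d1 + r1*t) + (d2 + r2*t) = 62
Step 3: t = (62 - 7 - 5)/(24 + 28) = 50/52 = 25/26
Step 4: u1 = d1 + r1*t = 7 + 24 * 25/26 = 391/13
Step 5: (Check: u2 = d2 + r2*t = 415/13; u1+u2 = 391/13 + 415/13 = 62, on the frontier.)

391/13


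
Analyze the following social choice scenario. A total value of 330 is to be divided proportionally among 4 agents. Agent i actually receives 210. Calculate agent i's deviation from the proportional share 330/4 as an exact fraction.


Step 1: Proportional share = 330/4 = 165/2
Step 2: Agent's actual allocation = 210
Step 3: Excess = 210 - 165/2 = 255/2

255/2


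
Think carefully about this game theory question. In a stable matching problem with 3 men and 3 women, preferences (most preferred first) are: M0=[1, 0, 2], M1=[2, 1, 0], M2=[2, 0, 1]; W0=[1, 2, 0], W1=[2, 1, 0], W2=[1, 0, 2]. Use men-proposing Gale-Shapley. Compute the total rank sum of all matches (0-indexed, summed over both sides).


Step 1: Run Gale-Shapley (men propose, women hold best offer):
  M0 proposes to W1; she accepts
  M1 proposes to W2; she accepts
  M2 proposes to W2; rejected
  M2 proposes to W0; she accepts
Step 2: Final matching: W0-M2, W1-M0, W2-M1
Step 3: 0-indexed ranks (man's rank of his match, then woman's): 1 + 1 + 0 + 2 + 0 + 0
Step 4: Total rank sum = 4

4
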